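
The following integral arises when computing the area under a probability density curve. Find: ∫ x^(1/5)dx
Power rule: ∫ x^(1/5) dx=x^(6/5)/(6/5) + C

Answer: (5/6)·x^(6/5) + C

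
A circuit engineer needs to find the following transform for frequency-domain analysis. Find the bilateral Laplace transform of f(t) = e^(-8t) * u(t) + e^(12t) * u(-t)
For e^(-8t)*u(t): L = 1/(s + 8), Re(s) > -8
For e^(12t)*u(-t): L = -1/(s-12), Re(s) < 12
Combined: F(s) = 1/(s + 8) - 1/(s-12), -8 < Re(s) < 12

Answer: 1/(s + 8) - 1/(s-12), ROC: -8 < Re(s) < 12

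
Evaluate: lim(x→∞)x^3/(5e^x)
Apply L'Hôpital 3 times (∞/∞ each time):
Eventually get 3!/(5e^x) → 0

Answer: 0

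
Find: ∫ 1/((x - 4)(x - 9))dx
Partial fractions: 1/((x-4)(x-9))=A/(x-4) + B/(x-9)
A=-1/5, B=1/5
∫ [-1/5· 1/(x-4) + 1/5· 1/(x-9)] dx
=(1/5)[ln|x-9| - ln|x-4|] + C

Answer: (1/5)·ln|(x-9)/(x-4)| + C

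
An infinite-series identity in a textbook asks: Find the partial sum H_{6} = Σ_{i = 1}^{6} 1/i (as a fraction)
H_6 = 1 + 1/2 + 1/3 + ... + 1/6
= 49/20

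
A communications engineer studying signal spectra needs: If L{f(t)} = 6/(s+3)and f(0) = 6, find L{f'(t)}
L{f'(t)} = s·F(s) - f(0) = 6s/(s+3)-6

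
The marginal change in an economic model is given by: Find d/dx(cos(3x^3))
Chain rule: d/dx[cos(u)] = -sin(u)·u' where u = 3x^3
u' = 9x^2

Answer: -9x^2·sin(3x^3)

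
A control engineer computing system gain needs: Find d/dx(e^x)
Chain rule: d/dx[e^u] = e^u · u' where u = x
u' = 1

Answer: 1·e^x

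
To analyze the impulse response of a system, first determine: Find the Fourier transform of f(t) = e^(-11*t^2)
The Fourier transform of a Gaussian e^(-a*t^2) is sqrt(pi/a)*e^(-omega^2/(4a)).
With a = 11: F(omega) = sqrt(pi/11)*e^(-omega^2/44)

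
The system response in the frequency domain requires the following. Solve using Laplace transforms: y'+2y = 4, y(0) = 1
Take L of both sides: sY(s)-1+2Y(s) = 4/s
Y(s)(s+2) = 4/s+1
Y(s) = 4/(s(s+2))+1/(s+2)
Partial fractions: 4/(s(s+2)) = 2/s - 2/(s+2)
So Y(s) = 2/s - 1/(s+2)
Inverse transform (L^(-1){1/s} = 1, L^(-1){1/(s+2)} = e^(-2t)):

Answer: y(t) = 2 - e^(-2t)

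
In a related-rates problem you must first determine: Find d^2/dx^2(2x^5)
Apply power rule 2 times:
d^1: 10x^4
d^2: 40x^3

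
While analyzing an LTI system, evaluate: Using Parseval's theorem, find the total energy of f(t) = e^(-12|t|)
Parseval's theorem: E=integral |f(t)|^2 dt=(1/2pi) integral |F(omega)|^2 domega
E=integral_{-inf}^{inf} e^(-24|t|) dt=2 * integral_0^inf e^(-24t) dt=2/(2 * 12)=1/12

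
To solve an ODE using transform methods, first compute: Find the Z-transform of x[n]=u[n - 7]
Using the time-shift property: Z{u[n-7]}=z^(-7) * z/(z-1)
=z^(-6)/(z-1)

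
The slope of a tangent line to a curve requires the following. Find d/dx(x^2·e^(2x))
Product rule: (fg)' = f'g + fg'
f = x^2, f' = 2x
g = e^(2x), g' = 2·e^(2x)

Answer: 2x·e^(2x) + 2x^2·e^(2x)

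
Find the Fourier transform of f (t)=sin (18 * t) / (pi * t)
sin(W * t)/(pi * t) = (W/pi) * sinc(W * t/pi) is the impulse response of the ideal low-pass filter with cutoff W (here W = 18).
Its Fourier transform is a rectangular function:
F(omega) = 1 for |omega| < 18, 0 otherwise

Answer: rect(omega/36) [i.e., 1 for |omega| < 18, 0 otherwise]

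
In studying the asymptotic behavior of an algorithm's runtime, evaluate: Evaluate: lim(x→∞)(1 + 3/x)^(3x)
Rewrite as [(1+3/x)^x]^3.
lim(1+3/x)^x=e^3, so limit=(e^3)^3=e^9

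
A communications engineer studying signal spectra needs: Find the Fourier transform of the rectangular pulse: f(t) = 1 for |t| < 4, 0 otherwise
F(omega) = integral from -4 to 4 of e^(-j*omega*t) dt
= 2*sin(4*omega)/omega = 8*sinc(4*omega/pi)

Answer: 2*sin(4*omega)/omega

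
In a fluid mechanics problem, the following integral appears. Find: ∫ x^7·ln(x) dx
By parts: u = ln(x), dv = x^7 dx
du = 1/x dx, v = x^8/8
= x^8·ln(x)/8 - ∫ x^7/8 dx
= x^8·ln(x)/8 - x^8/64 + C

Answer: x^8(ln(x)/8 - 1/64) + C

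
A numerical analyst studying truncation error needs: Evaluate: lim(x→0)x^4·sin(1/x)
Squeeze theorem: -|x^4| ≤ x^4·sin(1/x) ≤ |x^4|
Since x^4 → 0 as x → 0, by squeeze theorem the limit is 0

Answer: 0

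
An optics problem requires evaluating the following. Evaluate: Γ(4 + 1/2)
Γ(n+1/2)=(2n)!√π/(4^n·n!)
=40320√π/(256·24)=(105/16)·√π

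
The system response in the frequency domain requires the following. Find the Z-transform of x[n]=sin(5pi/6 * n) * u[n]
Z{sin(w0*n)*u[n]}=z*sin(w0)/(z^2 - 2z*cos(w0) + 1)
With w0=5pi/6: X(z)=z*sin(5pi/6)/(z^2 - 2z*cos(5pi/6) + 1)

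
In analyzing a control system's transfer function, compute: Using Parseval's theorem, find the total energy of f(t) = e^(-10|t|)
Parseval's theorem: E=integral |f(t)|^2 dt=(1/2pi) integral |F(omega)|^2 domega
E=integral_{-inf}^{inf} e^(-20|t|) dt=2 * integral_0^inf e^(-20t) dt=2/(2 * 10)=1/10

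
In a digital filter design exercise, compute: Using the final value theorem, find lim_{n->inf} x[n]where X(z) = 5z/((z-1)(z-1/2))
Final value theorem: lim x[n] = lim_{z->1} (z-1) * X(z)
(z-1) * X(z) = 5z/(z-1/2)
As z->1: 5/(1 - 1/2) = 5/(1/2) = 10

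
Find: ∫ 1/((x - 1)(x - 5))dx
Partial fractions: 1/((x-1)(x-5)) = A/(x-1) + B/(x-5)
A = -1/4, B = 1/4
∫ [-1/4· 1/(x-1) + 1/4· 1/(x-5)] dx
= (1/4)[ln|x-5| - ln|x-1|] + C

Answer: (1/4)·ln|(x-5)/(x-1)| + C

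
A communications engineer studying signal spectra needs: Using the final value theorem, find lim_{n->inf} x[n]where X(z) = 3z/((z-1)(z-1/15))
Final value theorem: lim x[n]=lim_{z->1} (z-1)*X(z)
(z-1)*X(z)=3z/(z-1/15)
As z->1: 3/(1 - 1/15)=3/(14/15)=45/14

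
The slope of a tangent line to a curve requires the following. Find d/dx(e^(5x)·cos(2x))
Product rule: (fg)'=f'g+fg'
f=e^(5x), f'=5·e^(5x)
g=cos(2x), g'=-2·sin(2x)

Answer: 5·e^(5x)·cos(2x)-2·e^(5x)·sin(2x)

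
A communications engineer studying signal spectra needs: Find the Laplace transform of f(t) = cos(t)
L{cos(wt)} = s/(s² + w²)
L{cos(t)} = s/(s² + 1)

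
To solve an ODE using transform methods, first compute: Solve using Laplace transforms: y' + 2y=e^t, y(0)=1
Take L: sY - 1 + 2Y = 1/(s-1)
Y(s + 2) = 1/(s-1) + 1
Y = 1/((s-1)(s + 2)) + 1/(s + 2)
Partial fractions: 1/((s-1)(s + 2)) = (1/3)/(s-1) - (1/3)/(s + 2)
So Y = (1/3)/(s-1) + (2/3)/(s + 2)
Inverse Laplace transform (L^(-1){1/(s-1)} = e^t, L^(-1){1/(s + 2)} = e^(-2t)):

Answer: y(t) = (1/3)·e^t + (2/3)·e^(-2t)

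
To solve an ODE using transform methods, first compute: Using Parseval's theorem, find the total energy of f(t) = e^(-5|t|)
Parseval's theorem: E = integral |f(t)|^2 dt = (1/2pi) integral |F(omega)|^2 domega
E = integral_{-inf}^{inf} e^(-10|t|) dt = 2*integral_0^inf e^(-10t) dt = 2/(2*5) = 1/5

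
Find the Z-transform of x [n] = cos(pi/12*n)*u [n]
Z{cos(w0 * n) * u[n]}=z(z - cos(w0))/(z^2 - 2z * cos(w0) + 1)
With w0=pi/12: X(z)=z(z - cos(pi/12))/(z^2 - 2z * cos(pi/12) + 1)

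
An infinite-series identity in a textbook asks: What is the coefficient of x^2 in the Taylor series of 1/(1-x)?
1/(1-x)=Σ x^n for |x|<1
All coefficients are 1

Answer: 1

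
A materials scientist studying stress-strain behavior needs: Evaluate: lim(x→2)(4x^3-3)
Polynomial is continuous, so substitute x=2:
4·2^3-3=29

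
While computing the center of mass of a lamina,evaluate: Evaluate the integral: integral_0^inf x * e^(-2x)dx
This is a Gamma integral. Substitute u=2x (du=2 dx):
integral_0^inf x * e^(-2x) dx=(1/2^2) integral_0^inf u^1 * e^(-u) du
=Gamma(2)/2^2=1!/2^2=1/4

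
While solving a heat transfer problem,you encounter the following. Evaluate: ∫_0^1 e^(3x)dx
Antiderivative: (1/3)e^(3x)
Evaluate: (1/3)(e^3 - 1)

Answer: (e^3 - 1)/3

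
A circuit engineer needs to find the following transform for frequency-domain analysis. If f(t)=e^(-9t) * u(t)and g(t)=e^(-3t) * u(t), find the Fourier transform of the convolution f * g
By the convolution theorem: F{f * g}=F(omega) * G(omega)
F(omega)=1/(9+j * omega), G(omega)=1/(3+j * omega)
F{f * g}=1/((9+j * omega)(3+j * omega))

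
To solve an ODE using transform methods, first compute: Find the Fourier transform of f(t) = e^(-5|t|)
Using the standard pair: F{e^(-a|t|)} = 2a/(a^2+omega^2)
With a = 5: F(omega) = 10/(25+omega^2)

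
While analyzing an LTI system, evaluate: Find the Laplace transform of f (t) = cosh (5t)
L{cosh(at)} = s/(s²-a²)
L{cosh(5t)} = s/(s²-25)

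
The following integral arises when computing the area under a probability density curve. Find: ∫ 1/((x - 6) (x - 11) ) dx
Partial fractions: 1/((x-6)(x-11))=A/(x-6)+B/(x-11)
A=-1/5, B=1/5
∫ [-1/5· 1/(x-6)+1/5· 1/(x-11)] dx
=(1/5)[ln|x-11| - ln|x-6|]+C

Answer: (1/5)·ln|(x-11)/(x-6)|+C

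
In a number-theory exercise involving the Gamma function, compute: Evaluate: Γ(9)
Γ(n)=(n-1)! for positive integers
Γ(9)=8!=40320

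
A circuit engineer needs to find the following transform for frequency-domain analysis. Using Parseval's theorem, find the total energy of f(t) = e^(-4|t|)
Parseval's theorem: E = integral |f(t)|^2 dt = (1/2pi) integral |F(omega)|^2 domega
E = integral_{-inf}^{inf} e^(-8|t|) dt = 2*integral_0^inf e^(-8t) dt = 2/(2*4) = 1/4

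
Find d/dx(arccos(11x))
d/dx[arccos(u)] = -u'/√(1-u²), u = 11x, u' = 11

Answer: -11/√(1 - 121x²)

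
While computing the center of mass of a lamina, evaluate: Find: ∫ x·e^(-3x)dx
Integration by parts: u=x, dv=e^(-3x) dx
du=dx, v=e^(-3x)/(-3)
=x·e^(-3x)/(-3) - ∫ e^(-3x)/(-3) dx
=x·e^(-3x)/(-3) - e^(-3x)/9 + C

Answer: e^(-3x)(x/(-3) - 1/9) + C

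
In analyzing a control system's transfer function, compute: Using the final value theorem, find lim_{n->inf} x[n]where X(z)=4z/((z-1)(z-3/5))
Final value theorem: lim x[n] = lim_{z->1} (z-1) * X(z)
(z-1) * X(z) = 4z/(z-3/5)
As z->1: 4/(1-3/5) = 4/(2/5) = 10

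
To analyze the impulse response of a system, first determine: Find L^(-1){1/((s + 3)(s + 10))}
Partial fractions: 1/((s + 3)(s + 10))=A/(s + 3) + B/(s + 10)
Cover-up: A=1/(s + 10)|_{s=-3}=1/7; B=1/(s + 3)|_{s=-10}=-1/7
L^(-1)=(1/7)e^(-3t) - (1/7)e^(-10t)

Answer: (1/7)(e^(-3t) - e^(-10t))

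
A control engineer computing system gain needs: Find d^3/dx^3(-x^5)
Apply power rule 3 times:
d^1: -5x^4
d^2: -20x^3
d^3: -60x^2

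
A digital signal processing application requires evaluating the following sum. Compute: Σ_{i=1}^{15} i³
Using formula: Σ i^3 = [n(n + 1)/2]² = [15·16/2]² = 14400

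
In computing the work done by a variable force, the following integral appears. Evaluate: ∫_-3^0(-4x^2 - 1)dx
Step 1: Find antiderivative F(x) = (-4/3)x^3 - x
Step 2: F(0) - F(-3) = 0 - (39) = -39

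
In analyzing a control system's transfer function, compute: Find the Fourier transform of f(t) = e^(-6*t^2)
The Fourier transform of a Gaussian e^(-a*t^2) is sqrt(pi/a)*e^(-omega^2/(4a)).
With a=6: F(omega)=sqrt(pi/6)*e^(-omega^2/24)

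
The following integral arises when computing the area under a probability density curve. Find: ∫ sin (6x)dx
Using substitution u = 6x: ∫ sin(u) du/6 = -cos(u)/6+C

Answer: (-1/6)cos(6x)+C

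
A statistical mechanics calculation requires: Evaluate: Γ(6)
Γ(n) = (n-1)! for positive integers
Γ(6) = 5! = 120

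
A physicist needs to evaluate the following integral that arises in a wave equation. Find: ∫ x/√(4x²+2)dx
Let u = 4x²+2, du = 8x dx
∫ (1/8)·u^(-1/2) du = √u/4+C

Answer: √(4x²+2)/4+C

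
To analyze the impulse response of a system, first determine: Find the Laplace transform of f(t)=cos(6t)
L{cos(wt)}=s/(s²+w²)
L{cos(6t)}=s/(s²+36)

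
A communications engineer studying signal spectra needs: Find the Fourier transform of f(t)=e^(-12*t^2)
The Fourier transform of a Gaussian e^(-a*t^2) is sqrt(pi/a)*e^(-omega^2/(4a)).
With a = 12: F(omega) = sqrt(pi/12)*e^(-omega^2/48)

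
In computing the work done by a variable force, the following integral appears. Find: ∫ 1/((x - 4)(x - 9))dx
Partial fractions: 1/((x-4)(x-9)) = A/(x-4)+B/(x-9)
A = -1/5, B = 1/5
∫ [-1/5· 1/(x-4)+1/5· 1/(x-9)] dx
= (1/5)[ln|x-9| - ln|x-4|]+C

Answer: (1/5)·ln|(x-9)/(x-4)|+C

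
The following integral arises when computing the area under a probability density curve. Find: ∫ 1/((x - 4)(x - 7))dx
Partial fractions: 1/((x-4)(x-7))=A/(x-4) + B/(x-7)
A=-1/3, B=1/3
∫ [-1/3· 1/(x-4) + 1/3· 1/(x-7)] dx
=(1/3)[ln|x-7| - ln|x-4|] + C

Answer: (1/3)·ln|(x-7)/(x-4)| + C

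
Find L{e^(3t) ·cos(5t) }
First shifting: L{e^(at)f(t)} = F(s-a)
L{cos(5t)} = s/(s² + 25)
Shift: (s-3)/((s-3)² + 25)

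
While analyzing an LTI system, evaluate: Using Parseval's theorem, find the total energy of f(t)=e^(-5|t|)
Parseval's theorem: E=integral |f(t)|^2 dt=(1/2pi) integral |F(omega)|^2 domega
E=integral_{-inf}^{inf} e^(-10|t|) dt=2*integral_0^inf e^(-10t) dt=2/(2*5)=1/5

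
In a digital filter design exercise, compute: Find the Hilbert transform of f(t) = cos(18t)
The Hilbert transform shifts each frequency component by -pi/2.
H{cos(wt)}=sin(wt)
With w=18: H{cos(18t)}=sin(18t)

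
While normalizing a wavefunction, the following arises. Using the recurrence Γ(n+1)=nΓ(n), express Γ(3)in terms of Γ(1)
Γ(3)=2Γ(2)=2·1Γ(1)=...=2!·Γ(1)=2·Γ(1)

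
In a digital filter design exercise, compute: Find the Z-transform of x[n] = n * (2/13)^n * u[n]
Using the property Z{n * a^n * u[n]} = az/(z-a)^2
With a = 2/13: X(z) = (2/13)z/(z - 2/13)^2, |z| > 2/13

Answer: (2/13)z/(z - 2/13)^2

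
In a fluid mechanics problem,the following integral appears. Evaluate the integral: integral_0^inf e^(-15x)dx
integral_0^inf e^(-15x) dx = [-1/15*e^(-15x)]_0^inf
= 0 - (-1/15) = 1/15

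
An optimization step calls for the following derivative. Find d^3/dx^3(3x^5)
Apply power rule 3 times:
d^1: 15x^4
d^2: 60x^3
d^3: 180x^2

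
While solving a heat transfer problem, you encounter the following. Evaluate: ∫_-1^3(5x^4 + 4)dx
Step 1: Find antiderivative F(x) = x^5+4x
Step 2: F(3) - F(-1) = 255 - (-5) = 260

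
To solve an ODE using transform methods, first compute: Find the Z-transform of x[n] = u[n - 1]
Using the time-shift property: Z{u[n-1]} = z^(-1)*z/(z-1)
= z^(0)/(z-1)

Answer: 1/(z-1)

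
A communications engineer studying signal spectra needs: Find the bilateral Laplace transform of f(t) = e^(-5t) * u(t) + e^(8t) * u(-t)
For e^(-5t) * u(t): L=1/(s+5), Re(s) > -5
For e^(8t) * u(-t): L=-1/(s-8), Re(s) < 8
Combined: F(s)=1/(s+5)-1/(s-8), -5 < Re(s) < 8

Answer: 1/(s+5)-1/(s-8), ROC: -5 < Re(s) < 8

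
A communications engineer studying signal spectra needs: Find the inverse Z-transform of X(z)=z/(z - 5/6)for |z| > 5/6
Standard pair: z/(z-a) <-> a^n * u[n] for causal signals
With a = 5/6: x[n] = (5/6)^n * u[n]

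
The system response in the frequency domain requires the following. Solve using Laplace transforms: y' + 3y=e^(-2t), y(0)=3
Take L: sY - 3 + 3Y = 1/(s + 2)
Y(s + 3) = 1/(s + 2) + 3
Y = 1/((s + 2)(s + 3)) + 3/(s + 3)
Partial fractions: 1/((s + 2)(s + 3)) = 1/(s + 2) - 1/(s + 3)
So Y = 1/(s + 2) + 2/(s + 3)
Inverse Laplace transform (L^(-1){1/(s + 2)} = e^(-2t), L^(-1){1/(s + 3)} = e^(-3t)):

Answer: y(t) = 1·e^(-2t) + 2·e^(-3t)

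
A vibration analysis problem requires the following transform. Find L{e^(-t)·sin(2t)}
First shifting: L{e^(at)f(t)}=F(s-a)
L{sin(2t)}=2/(s² + 4)
Shift: 2/((s + 1)² + 4)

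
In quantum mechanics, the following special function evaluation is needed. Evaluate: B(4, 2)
B(x,y) = Γ(x)Γ(y)/Γ(x+y) = (x-1)!(y-1)!/(x+y-1)!
B(4,2) = 3!·1!/5! = 1/20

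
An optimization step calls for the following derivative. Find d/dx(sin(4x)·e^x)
Product rule: (fg)'=f'g + fg'
f=sin(4x), f'=4·cos(4x)
g=e^x, g'=e^x

Answer: 4·cos(4x)·e^x + sin(4x)·e^x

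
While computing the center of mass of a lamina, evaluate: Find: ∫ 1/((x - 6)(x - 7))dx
Partial fractions: 1/((x-6)(x-7)) = A/(x-6) + B/(x-7)
A = -1, B = 1
∫ [-1· 1/(x-6) + 1· 1/(x-7)] dx
= (1)[ln|x-7| - ln|x-6|] + C

Answer: ln|(x-7)/(x-6)| + C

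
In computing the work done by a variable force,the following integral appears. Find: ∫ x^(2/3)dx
Power rule: ∫ x^(2/3) dx=x^(5/3)/(5/3) + C

Answer: (3/5)·x^(5/3) + C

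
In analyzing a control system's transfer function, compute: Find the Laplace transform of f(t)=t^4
L{t^n} = n!/s^(n + 1)
L{t^4} = 4!/s^5 = 24/s^5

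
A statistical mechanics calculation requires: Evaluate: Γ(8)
Γ(n)=(n-1)! for positive integers
Γ(8)=7!=5040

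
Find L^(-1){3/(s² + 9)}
L^(-1){w/(s²+w²)}=sin(wt)
Here w=3

Answer: sin(3t)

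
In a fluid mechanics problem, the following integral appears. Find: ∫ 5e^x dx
Since d/dx[e^x] = + e^x, we get 5e^x + C

Answer: 5e^x + C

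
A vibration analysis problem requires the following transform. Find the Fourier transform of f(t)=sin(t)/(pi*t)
sin(W * t)/(pi * t)=(W/pi) * sinc(W * t/pi) is the impulse response of the ideal low-pass filter with cutoff W (here W=1).
Its Fourier transform is a rectangular function:
F(omega)=1 for |omega| < 1, 0 otherwise

Answer: rect(omega/2) [i.e., 1 for |omega| < 1, 0 otherwise]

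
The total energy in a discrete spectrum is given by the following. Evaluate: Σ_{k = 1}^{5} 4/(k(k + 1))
Partial fractions: 4/(k(k + 1))=4/k - 4/(k + 1)
Telescoping sum: 4(1 - 1/6)=4·5/6

Answer: 10/3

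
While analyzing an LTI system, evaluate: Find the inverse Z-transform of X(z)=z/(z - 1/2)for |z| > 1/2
Standard pair: z/(z-a) <-> a^n*u[n] for causal signals
With a = 1/2: x[n] = (1/2)^n*u[n]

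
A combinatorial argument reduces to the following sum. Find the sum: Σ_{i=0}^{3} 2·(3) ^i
Geometric series: S=a(1 - r^n)/(1 - r)
a=2, r=3, n=4
S=2(1-81)/-2=80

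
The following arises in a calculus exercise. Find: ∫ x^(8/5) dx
Power rule: ∫ x^(8/5) dx=x^(13/5)/(13/5) + C

Answer: (5/13)·x^(13/5) + C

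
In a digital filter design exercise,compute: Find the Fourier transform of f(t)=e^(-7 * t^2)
The Fourier transform of a Gaussian e^(-a * t^2) is sqrt(pi/a) * e^(-omega^2/(4a)).
With a=7: F(omega)=sqrt(pi/7) * e^(-omega^2/28)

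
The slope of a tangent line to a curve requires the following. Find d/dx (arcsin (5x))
d/dx[arcsin(u)]=u'/√(1-u²), u=5x, u'=5

Answer: 5/√(1 - 25x²)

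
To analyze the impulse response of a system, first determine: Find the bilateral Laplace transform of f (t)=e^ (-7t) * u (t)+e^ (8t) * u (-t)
For e^(-7t)*u(t): L = 1/(s+7), Re(s) > -7
For e^(8t)*u(-t): L = -1/(s-8), Re(s) < 8
Combined: F(s) = 1/(s+7)-1/(s-8), -7 < Re(s) < 8

Answer: 1/(s+7)-1/(s-8), ROC: -7 < Re(s) < 8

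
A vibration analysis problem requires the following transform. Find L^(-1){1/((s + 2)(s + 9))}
Partial fractions: 1/((s+2)(s+9))=A/(s+2)+B/(s+9)
Cover-up: A=1/(s+9)|_{s=-2}=1/7; B=1/(s+2)|_{s=-9}=-1/7
L^(-1)=(1/7)e^(-2t) - (1/7)e^(-9t)

Answer: (1/7)(e^(-2t) - e^(-9t))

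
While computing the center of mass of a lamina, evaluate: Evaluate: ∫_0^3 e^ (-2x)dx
Antiderivative: (1/(-2))e^(-2x)
Evaluate: (1/(-2))(e^-6 - 1)

Answer: (e^-6 - 1)/(-2)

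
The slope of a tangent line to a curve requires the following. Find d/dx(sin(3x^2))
Chain rule: d/dx[sin(u)]=cos(u)·u' where u=3x^2
u'=6x

Answer: 6x·cos(3x^2)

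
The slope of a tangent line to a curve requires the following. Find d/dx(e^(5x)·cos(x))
Product rule: (fg)' = f'g + fg'
f = e^(5x), f' = 5·e^(5x)
g = cos(x), g' = -sin(x)

Answer: 5·e^(5x)·cos(x) - e^(5x)·sin(x)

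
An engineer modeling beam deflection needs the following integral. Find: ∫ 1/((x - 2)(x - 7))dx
Partial fractions: 1/((x-2)(x-7))=A/(x-2) + B/(x-7)
A=-1/5, B=1/5
∫ [-1/5· 1/(x-2) + 1/5· 1/(x-7)] dx
=(1/5)[ln|x-7| - ln|x-2|] + C

Answer: (1/5)·ln|(x-7)/(x-2)| + C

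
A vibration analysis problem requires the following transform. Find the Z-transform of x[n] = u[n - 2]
Using the time-shift property: Z{u[n-2]}=z^(-2) * z/(z-1)
=z^(-1)/(z-1)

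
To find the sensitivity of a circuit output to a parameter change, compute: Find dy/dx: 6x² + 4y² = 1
Differentiate: 12x+8y·(dy/dx)=0
dy/dx=-12x/(8y)=-(3/2)·(x/y)

Answer: dy/dx=-(3/2)·(x/y)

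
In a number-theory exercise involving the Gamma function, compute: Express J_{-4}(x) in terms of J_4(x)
For integer n: J_{-n}(x) = (-1)^n J_n(x)
With n = 4: J_{-4}(x) = (-1)^4 J_4(x) = J_4(x)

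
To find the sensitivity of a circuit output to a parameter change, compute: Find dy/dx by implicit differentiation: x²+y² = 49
Differentiate both sides: 2x+2y·(dy/dx)=0
Solve: dy/dx=-2x/(2y)=-x/y

Answer: dy/dx=-x/y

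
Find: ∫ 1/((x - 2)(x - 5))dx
Partial fractions: 1/((x-2)(x-5))=A/(x-2) + B/(x-5)
A=-1/3, B=1/3
∫ [-1/3· 1/(x-2) + 1/3· 1/(x-5)] dx
=(1/3)[ln|x-5| - ln|x-2|] + C

Answer: (1/3)·ln|(x-5)/(x-2)| + C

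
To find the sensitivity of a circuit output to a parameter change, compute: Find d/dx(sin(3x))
Chain rule: d/dx[sin(u)] = cos(u)·u' where u = 3x
u' = 3

Answer: 3·cos(3x)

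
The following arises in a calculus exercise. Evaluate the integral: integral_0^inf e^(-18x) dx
integral_0^inf e^(-18x) dx = [-1/18 * e^(-18x)]_0^inf
= 0 - (-1/18) = 1/18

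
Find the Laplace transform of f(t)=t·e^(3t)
L{t·e^(at)}=1/(s-a)²
L{t·e^(3t)}=1/(s-3)²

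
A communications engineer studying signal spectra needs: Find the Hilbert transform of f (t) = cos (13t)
The Hilbert transform shifts each frequency component by -pi/2.
H{cos(wt)} = sin(wt)
With w = 13: H{cos(13t)} = sin(13t)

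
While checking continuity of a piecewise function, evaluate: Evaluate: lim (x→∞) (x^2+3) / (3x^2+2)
Divide numerator and denominator by x^2:
lim (1 + 3/x^2)/(3 + 2/x^2)=1/3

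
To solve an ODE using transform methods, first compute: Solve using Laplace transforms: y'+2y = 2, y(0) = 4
Take L of both sides: sY(s)-4+2Y(s)=2/s
Y(s)(s+2)=2/s+4
Y(s)=2/(s(s+2))+4/(s+2)
Partial fractions: 2/(s(s+2))=1/s - 1/(s+2)
So Y(s)=1/s+3/(s+2)
Inverse transform (L^(-1){1/s}=1, L^(-1){1/(s+2)}=e^(-2t)):

Answer: y(t)=1+3·e^(-2t)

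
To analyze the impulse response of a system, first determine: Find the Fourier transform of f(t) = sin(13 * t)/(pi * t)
sin(W * t)/(pi * t)=(W/pi) * sinc(W * t/pi) is the impulse response of the ideal low-pass filter with cutoff W (here W=13).
Its Fourier transform is a rectangular function:
F(omega)=1 for |omega| < 13, 0 otherwise

Answer: rect(omega/26) [i.e., 1 for |omega| < 13, 0 otherwise]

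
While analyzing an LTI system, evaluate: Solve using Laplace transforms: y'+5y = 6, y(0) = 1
Take L of both sides: sY(s) - 1 + 5Y(s) = 6/s
Y(s)(s + 5) = 6/s + 1
Y(s) = 6/(s(s + 5)) + 1/(s + 5)
Partial fractions: 6/(s(s + 5)) = (6/5)/s - (6/5)/(s + 5)
So Y(s) = (6/5)/s - (1/5)/(s + 5)
Inverse transform (L^(-1){1/s} = 1, L^(-1){1/(s + 5)} = e^(-5t)):

Answer: y(t) = 6/5 - (1/5)·e^(-5t)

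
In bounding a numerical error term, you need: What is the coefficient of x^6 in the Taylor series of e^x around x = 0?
Taylor series of e^x = Σ x^n/n!
Coefficient of x^6 = 1/6! = 1/720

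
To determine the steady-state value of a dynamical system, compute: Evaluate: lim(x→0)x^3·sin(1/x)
Squeeze theorem: -|x^3| ≤ x^3·sin(1/x) ≤ |x^3|
Since x^3 → 0 as x → 0, by squeeze theorem the limit is 0

Answer: 0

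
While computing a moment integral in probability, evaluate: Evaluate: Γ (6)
Γ(n) = (n-1)! for positive integers
Γ(6) = 5! = 120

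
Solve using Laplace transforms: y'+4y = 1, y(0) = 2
Take L of both sides: sY(s)-2+4Y(s) = 1/s
Y(s)(s+4) = 1/s+2
Y(s) = 1/(s(s+4))+2/(s+4)
Partial fractions: 1/(s(s+4)) = (1/4)/s - (1/4)/(s+4)
So Y(s) = (1/4)/s+(7/4)/(s+4)
Inverse transform (L^(-1){1/s} = 1, L^(-1){1/(s+4)} = e^(-4t)):

Answer: y(t) = 1/4+(7/4)·e^(-4t)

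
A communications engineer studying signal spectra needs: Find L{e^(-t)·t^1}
First shifting: L{e^(at)f(t)} = F(s-a)
L{t^1} = 1/s^2
Shift s → s+1: 1/(s+1)^2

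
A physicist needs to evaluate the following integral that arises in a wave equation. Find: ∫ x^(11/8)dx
Power rule: ∫ x^(11/8) dx = x^(19/8)/(19/8)+C

Answer: (8/19)·x^(19/8)+C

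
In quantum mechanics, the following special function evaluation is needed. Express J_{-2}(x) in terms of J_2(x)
For integer n: J_{-n}(x) = (-1)^n J_n(x)
With n = 2: J_{-2}(x) = (-1)^2 J_2(x) = J_2(x)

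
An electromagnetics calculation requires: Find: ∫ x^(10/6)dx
Power rule: ∫ x^(5/3) dx=x^(8/3)/(8/3) + C

Answer: (3/8)·x^(8/3) + C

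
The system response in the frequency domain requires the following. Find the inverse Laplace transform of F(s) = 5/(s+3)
L^(-1){5/(s-a)} = c·e^(at)
Here a = -3, c = 5

Answer: 5e^(-3t)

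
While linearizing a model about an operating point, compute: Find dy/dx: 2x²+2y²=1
Differentiate: 4x + 4y·(dy/dx) = 0
dy/dx = -4x/(4y) = -1·(x/y)

Answer: dy/dx = -1·(x/y)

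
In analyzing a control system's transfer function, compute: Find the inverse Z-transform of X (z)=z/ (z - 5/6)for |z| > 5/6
Standard pair: z/(z-a) <-> a^n*u[n] for causal signals
With a = 5/6: x[n] = (5/6)^n*u[n]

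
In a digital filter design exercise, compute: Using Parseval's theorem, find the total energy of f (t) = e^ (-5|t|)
Parseval's theorem: E = integral |f(t)|^2 dt = (1/2pi) integral |F(omega)|^2 domega
E = integral_{-inf}^{inf} e^(-10|t|) dt = 2 * integral_0^inf e^(-10t) dt = 2/(2 * 5) = 1/5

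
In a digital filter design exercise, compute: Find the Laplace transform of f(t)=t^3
L{t^n}=n!/s^(n + 1)
L{t^3}=3!/s^4=6/s^4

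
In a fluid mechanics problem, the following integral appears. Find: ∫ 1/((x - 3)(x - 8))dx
Partial fractions: 1/((x-3)(x-8)) = A/(x-3) + B/(x-8)
A = -1/5, B = 1/5
∫ [-1/5· 1/(x-3) + 1/5· 1/(x-8)] dx
= (1/5)[ln|x-8| - ln|x-3|] + C

Answer: (1/5)·ln|(x-8)/(x-3)| + C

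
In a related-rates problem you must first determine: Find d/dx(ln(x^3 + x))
Chain rule: d/dx[ln(u)] = u'/u where u = x^3 + x
u' = 3x^2 + 1

Answer: (3x^2 + 1)/(x^3 + x)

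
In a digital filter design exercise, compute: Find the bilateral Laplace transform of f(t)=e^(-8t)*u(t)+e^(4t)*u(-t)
For e^(-8t)*u(t): L = 1/(s+8), Re(s) > -8
For e^(4t)*u(-t): L = -1/(s-4), Re(s) < 4
Combined: F(s) = 1/(s+8)-1/(s-4), -8 < Re(s) < 4

Answer: 1/(s+8)-1/(s-4), ROC: -8 < Re(s) < 4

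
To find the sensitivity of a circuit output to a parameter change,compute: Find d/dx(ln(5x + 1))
Chain rule: d/dx[ln(u)]=u'/u where u=5x + 1
u'=5

Answer: (5)/(5x + 1)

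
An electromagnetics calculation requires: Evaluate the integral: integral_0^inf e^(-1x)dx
integral_0^inf e^(-1x) dx=[-1/1*e^(-1x)]_0^inf
=0 - (-1/1)=1/1

Answer: 1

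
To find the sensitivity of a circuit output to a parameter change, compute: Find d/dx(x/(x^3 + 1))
Quotient rule: (f/g)' = (f'g - fg')/g²
f = x, f' = 1
g = x^3+1, g' = 3x^2

Answer: (1·(x^3+1)-3x^3)/(x^3+1)²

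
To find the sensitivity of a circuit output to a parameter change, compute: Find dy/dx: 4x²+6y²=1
Differentiate: 8x+12y·(dy/dx) = 0
dy/dx = -8x/(12y) = -(2/3)·(x/y)

Answer: dy/dx = -(2/3)·(x/y)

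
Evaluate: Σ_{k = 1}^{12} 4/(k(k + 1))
Partial fractions: 4/(k(k+1)) = 4/k - 4/(k+1)
Telescoping sum: 4(1-1/13) = 4·12/13

Answer: 48/13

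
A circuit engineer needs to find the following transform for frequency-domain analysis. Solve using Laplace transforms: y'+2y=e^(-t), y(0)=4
Take L: sY - 4 + 2Y = 1/(s + 1)
Y(s + 2) = 1/(s + 1) + 4
Y = 1/((s + 1)(s + 2)) + 4/(s + 2)
Partial fractions: 1/((s + 1)(s + 2)) = 1/(s + 1) - 1/(s + 2)
So Y = 1/(s + 1) + 3/(s + 2)
Inverse Laplace transform (L^(-1){1/(s + 1)} = e^(-t), L^(-1){1/(s + 2)} = e^(-2t)):

Answer: y(t) = 1·e^(-t) + 3·e^(-2t)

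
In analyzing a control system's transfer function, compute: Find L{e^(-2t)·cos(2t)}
First shifting: L{e^(at)f(t)} = F(s-a)
L{cos(2t)} = s/(s² + 4)
Shift: (s + 2)/((s + 2)² + 4)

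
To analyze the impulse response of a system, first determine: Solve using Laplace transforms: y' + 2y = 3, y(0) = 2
Take L of both sides: sY(s)-2+2Y(s) = 3/s
Y(s)(s+2) = 3/s+2
Y(s) = 3/(s(s+2))+2/(s+2)
Partial fractions: 3/(s(s+2)) = (3/2)/s - (3/2)/(s+2)
So Y(s) = (3/2)/s+(1/2)/(s+2)
Inverse transform (L^(-1){1/s} = 1, L^(-1){1/(s+2)} = e^(-2t)):

Answer: y(t) = 3/2+(1/2)·e^(-2t)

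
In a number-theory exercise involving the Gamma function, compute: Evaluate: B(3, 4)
B(x,y)=Γ(x)Γ(y)/Γ(x+y)=(x-1)!(y-1)!/(x+y-1)!
B(3,4)=2!·3!/6!=1/60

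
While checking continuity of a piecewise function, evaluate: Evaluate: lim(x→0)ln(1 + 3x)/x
L'Hôpital (0/0): lim 3/(1 + 3x) / 1 = 3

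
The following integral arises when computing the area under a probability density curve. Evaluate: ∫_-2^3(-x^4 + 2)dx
Step 1: Find antiderivative F(x) = (-1/5)x^5 + 2x
Step 2: F(3) - F(-2) = -213/5 - (12/5) = -45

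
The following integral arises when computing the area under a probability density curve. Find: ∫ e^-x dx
Since d/dx[e^-x]=- e^-x, we get -1e^-x + C

Answer: -e^-x + C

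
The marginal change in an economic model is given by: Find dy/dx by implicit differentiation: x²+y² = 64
Differentiate both sides: 2x + 2y·(dy/dx) = 0
Solve: dy/dx = -2x/(2y) = -x/y

Answer: dy/dx = -x/y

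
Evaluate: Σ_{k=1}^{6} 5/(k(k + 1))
Partial fractions: 5/(k(k+1))=5/k - 5/(k+1)
Telescoping sum: 5(1-1/7)=5·6/7

Answer: 30/7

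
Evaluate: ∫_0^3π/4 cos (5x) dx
Antiderivative: sin(5x)/5
Evaluate at bounds: [sin(5·3π/4)/5] - [sin(5·0)/5]
= ((-√2/2) - (0))/5 = -√2/10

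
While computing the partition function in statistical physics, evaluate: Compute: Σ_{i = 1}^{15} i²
Using formula: Σ i^2 = n(n + 1)(2n + 1)/6 = 15·16·31/6 = 1240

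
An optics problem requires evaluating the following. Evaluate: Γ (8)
Γ(n)=(n-1)! for positive integers
Γ(8)=7!=5040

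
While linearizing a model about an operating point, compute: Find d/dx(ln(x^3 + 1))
Chain rule: d/dx[ln(u)]=u'/u where u=x^3+1
u'=3x^2

Answer: (3x^2)/(x^3+1)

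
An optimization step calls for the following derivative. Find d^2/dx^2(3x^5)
Apply power rule 2 times:
d^1: 15x^4
d^2: 60x^3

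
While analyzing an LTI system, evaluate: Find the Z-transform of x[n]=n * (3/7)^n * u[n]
Using the property Z{n * a^n * u[n]}=az/(z-a)^2
With a=3/7: X(z)=(3/7)z/(z - 3/7)^2, |z| > 3/7

Answer: (3/7)z/(z - 3/7)^2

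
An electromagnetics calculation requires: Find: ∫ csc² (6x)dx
Since d/dx[-cot(6x)] = 6csc²(6x), integral = -cot(6x)/6+C

Answer: (-1/6)cot(6x)+C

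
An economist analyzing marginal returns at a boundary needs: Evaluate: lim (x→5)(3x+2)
Polynomial is continuous, so substitute x=5:
3·5 + 2=17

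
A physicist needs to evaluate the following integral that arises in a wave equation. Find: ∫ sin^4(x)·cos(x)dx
Let u = sin(x), du = cos(x) dx
∫ u^4 du = u^5/5+C

Answer: sin^5(x)/5+C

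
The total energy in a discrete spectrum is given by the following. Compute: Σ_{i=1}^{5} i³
Using formula: Σ i^3 = [n(n+1)/2]² = [5·6/2]² = 225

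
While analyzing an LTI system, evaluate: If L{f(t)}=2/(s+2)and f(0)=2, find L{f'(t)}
L{f'(t)}=s·F(s) - f(0)=2s/(s+2)-2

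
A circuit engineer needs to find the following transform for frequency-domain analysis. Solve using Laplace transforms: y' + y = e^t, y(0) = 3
Take L: sY - 3 + Y=1/(s-1)
Y(s + 1)=1/(s-1) + 3
Y=1/((s-1)(s + 1)) + 3/(s + 1)
Partial fractions: 1/((s-1)(s + 1))=(1/2)/(s-1) - (1/2)/(s + 1)
So Y=(1/2)/(s-1) + (5/2)/(s + 1)
Inverse Laplace transform (L^(-1){1/(s-1)}=e^t, L^(-1){1/(s + 1)}=e^(-t)):

Answer: y(t)=(1/2)·e^t + (5/2)·e^(-t)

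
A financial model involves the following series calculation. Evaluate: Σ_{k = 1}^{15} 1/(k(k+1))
Partial fractions: 1/(k(k + 1)) = 1/k - 1/(k + 1)
Telescoping sum: 1(1 - 1/16) = 1·15/16

Answer: 15/16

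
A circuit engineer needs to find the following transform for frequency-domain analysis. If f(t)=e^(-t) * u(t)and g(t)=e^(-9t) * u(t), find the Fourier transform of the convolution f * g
By the convolution theorem: F{f*g}=F(omega)*G(omega)
F(omega)=1/(1 + j*omega), G(omega)=1/(9 + j*omega)
F{f*g}=1/((1 + j*omega)(9 + j*omega))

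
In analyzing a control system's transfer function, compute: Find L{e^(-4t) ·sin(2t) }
First shifting: L{e^(at)f(t)} = F(s-a)
L{sin(2t)} = 2/(s²+4)
Shift: 2/((s+4)²+4)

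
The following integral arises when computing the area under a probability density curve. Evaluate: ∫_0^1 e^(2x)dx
Antiderivative: (1/2)e^(2x)
Evaluate: (1/2)(e^2-1)

Answer: (e^2-1)/2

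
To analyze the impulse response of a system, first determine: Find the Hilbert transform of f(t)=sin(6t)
The Hilbert transform shifts each frequency component by -pi/2.
H{sin(wt)}=-cos(wt)
With w=6: H{sin(6t)}=-cos(6t)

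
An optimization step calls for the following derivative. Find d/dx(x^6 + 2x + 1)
Power rule: d/dx(ax^n) = n·a·x^(n-1)
Term by term: 6·x^5+2

Answer: 6x^5+2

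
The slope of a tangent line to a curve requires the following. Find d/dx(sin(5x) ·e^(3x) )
Product rule: (fg)' = f'g+fg'
f = sin(5x), f' = 5·cos(5x)
g = e^(3x), g' = 3·e^(3x)

Answer: 5·cos(5x)·e^(3x)+3·sin(5x)·e^(3x)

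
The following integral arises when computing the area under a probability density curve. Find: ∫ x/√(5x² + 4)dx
Let u = 5x²+4, du = 10x dx
∫ (1/10)·u^(-1/2) du = √u/5+C

Answer: √(5x²+4)/5+C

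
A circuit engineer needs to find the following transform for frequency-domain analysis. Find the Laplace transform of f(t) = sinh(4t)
L{sinh(at)} = a/(s²-a²)
L{sinh(4t)} = 4/(s²-16)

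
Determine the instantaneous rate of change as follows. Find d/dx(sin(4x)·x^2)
Product rule: (fg)'=f'g + fg'
f=sin(4x), f'=4·cos(4x)
g=x^2, g'=2x

Answer: 4·cos(4x)·x^2 + 2·sin(4x)·x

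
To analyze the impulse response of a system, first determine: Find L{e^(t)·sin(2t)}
First shifting: L{e^(at)f(t)} = F(s-a)
L{sin(2t)} = 2/(s²+4)
Shift: 2/((s-1)²+4)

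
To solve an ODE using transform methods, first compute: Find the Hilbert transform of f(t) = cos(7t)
The Hilbert transform shifts each frequency component by -pi/2.
H{cos(wt)} = sin(wt)
With w = 7: H{cos(7t)} = sin(7t)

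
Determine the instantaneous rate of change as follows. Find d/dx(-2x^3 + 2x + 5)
Power rule: d/dx(ax^n) = n·a·x^(n-1)
Term by term: -6·x^2 + 2

Answer: -6x^2 + 2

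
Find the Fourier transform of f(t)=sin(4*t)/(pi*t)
sin(W*t)/(pi*t) = (W/pi)*sinc(W*t/pi) is the impulse response of the ideal low-pass filter with cutoff W (here W = 4).
Its Fourier transform is a rectangular function:
F(omega) = 1 for |omega| < 4, 0 otherwise

Answer: rect(omega/8) [i.e., 1 for |omega| < 4, 0 otherwise]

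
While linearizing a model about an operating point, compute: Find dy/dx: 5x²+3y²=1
Differentiate: 10x + 6y·(dy/dx)=0
dy/dx=-10x/(6y)=-(5/3)·(x/y)

Answer: dy/dx=-(5/3)·(x/y)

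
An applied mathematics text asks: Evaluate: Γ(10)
Γ(n)=(n-1)! for positive integers
Γ(10)=9!=362880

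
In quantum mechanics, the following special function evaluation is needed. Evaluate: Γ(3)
Γ(n) = (n-1)! for positive integers
Γ(3) = 2! = 2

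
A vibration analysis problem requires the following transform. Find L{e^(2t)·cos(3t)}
First shifting: L{e^(at)f(t)}=F(s-a)
L{cos(3t)}=s/(s² + 9)
Shift: (s-2)/((s-2)² + 9)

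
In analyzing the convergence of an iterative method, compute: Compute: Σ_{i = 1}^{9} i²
Using formula: Σ i^2=n(n+1)(2n+1)/6=9·10·19/6=285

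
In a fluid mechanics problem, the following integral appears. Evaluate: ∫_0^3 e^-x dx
Antiderivative: -e^-x
Evaluate: -(e^-3-1)

Answer: (e^-3-1)/(-1)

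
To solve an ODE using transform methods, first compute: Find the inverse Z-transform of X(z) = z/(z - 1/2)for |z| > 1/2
Standard pair: z/(z-a) <-> a^n*u[n] for causal signals
With a = 1/2: x[n] = (1/2)^n*u[n]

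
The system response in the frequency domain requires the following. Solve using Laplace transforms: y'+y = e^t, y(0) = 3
Take L: sY - 3+Y = 1/(s-1)
Y(s+1) = 1/(s-1)+3
Y = 1/((s-1)(s+1))+3/(s+1)
Partial fractions: 1/((s-1)(s+1)) = (1/2)/(s-1) - (1/2)/(s+1)
So Y = (1/2)/(s-1)+(5/2)/(s+1)
Inverse Laplace transform (L^(-1){1/(s-1)} = e^t, L^(-1){1/(s+1)} = e^(-t)):

Answer: y(t) = (1/2)·e^t+(5/2)·e^(-t)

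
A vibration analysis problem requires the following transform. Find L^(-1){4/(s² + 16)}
L^(-1){w/(s²+w²)} = sin(wt)
Here w = 4

Answer: sin(4t)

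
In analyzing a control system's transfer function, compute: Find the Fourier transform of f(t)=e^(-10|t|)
Using the standard pair: F{e^(-a|t|)} = 2a/(a^2 + omega^2)
With a = 10: F(omega) = 20/(100 + omega^2)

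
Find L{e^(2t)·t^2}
First shifting: L{e^(at)f(t)} = F(s-a)
L{t^2} = 2/s^3
Shift s → s-2: 2/(s-2)^3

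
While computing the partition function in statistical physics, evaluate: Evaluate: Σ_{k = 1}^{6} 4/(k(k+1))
Partial fractions: 4/(k(k+1)) = 4/k - 4/(k+1)
Telescoping sum: 4(1-1/7) = 4·6/7

Answer: 24/7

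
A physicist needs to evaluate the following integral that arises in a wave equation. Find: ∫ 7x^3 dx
Using power rule: ∫ 7x^3 dx=7/4 x^4+C=(7/4)x^4+C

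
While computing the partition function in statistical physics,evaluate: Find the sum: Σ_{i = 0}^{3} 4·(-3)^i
Geometric series: S=a(1 - r^n)/(1 - r)
a=4, r=-3, n=4
S=4(1-81)/4=-80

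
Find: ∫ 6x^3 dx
Using power rule: ∫ 6x^3 dx=6/4 x^4+C=(3/2)x^4+C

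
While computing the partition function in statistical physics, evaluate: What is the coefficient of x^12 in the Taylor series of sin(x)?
sin(x) has only odd powers. Coefficient of x^12=0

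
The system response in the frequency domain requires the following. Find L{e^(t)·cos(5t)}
First shifting: L{e^(at)f(t)} = F(s-a)
L{cos(5t)} = s/(s²+25)
Shift: (s-1)/((s-1)²+25)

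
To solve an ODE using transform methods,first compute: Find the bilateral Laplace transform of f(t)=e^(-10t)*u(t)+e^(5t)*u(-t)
For e^(-10t) * u(t): L=1/(s + 10), Re(s) > -10
For e^(5t) * u(-t): L=-1/(s-5), Re(s) < 5
Combined: F(s)=1/(s + 10) - 1/(s-5), -10 < Re(s) < 5

Answer: 1/(s + 10) - 1/(s-5), ROC: -10 < Re(s) < 5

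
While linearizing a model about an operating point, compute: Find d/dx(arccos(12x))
d/dx[arccos(u)]=-u'/√(1-u²), u=12x, u'=12

Answer: -12/√(1 - 144x²)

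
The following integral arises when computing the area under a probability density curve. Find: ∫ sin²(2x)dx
Using identity sin²(u)=(1 - cos(2u))/2:
∫ (1 - cos(4x))/2 dx=x/2 - sin(4x)/8 + C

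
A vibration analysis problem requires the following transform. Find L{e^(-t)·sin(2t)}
First shifting: L{e^(at)f(t)}=F(s-a)
L{sin(2t)}=2/(s² + 4)
Shift: 2/((s + 1)² + 4)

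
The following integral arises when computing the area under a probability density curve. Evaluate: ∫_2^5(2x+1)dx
Step 1: Find antiderivative F(x) = x^2 + x
Step 2: F(5) - F(2) = 30 - (6) = 24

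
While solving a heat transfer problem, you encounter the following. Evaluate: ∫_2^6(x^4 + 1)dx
Step 1: Find antiderivative F(x)=(1/5)x^5 + x
Step 2: F(6) - F(2)=7806/5 - (42/5)=7764/5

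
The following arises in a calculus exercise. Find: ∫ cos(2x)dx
Using substitution u = 2x: ∫ cos(u) du/2 = sin(u)/2+C

Answer: (1/2)sin(2x)+C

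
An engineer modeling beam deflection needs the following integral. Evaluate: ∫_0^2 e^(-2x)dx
Antiderivative: (1/(-2))e^(-2x)
Evaluate: (1/(-2))(e^-4 - 1)

Answer: (e^-4 - 1)/(-2)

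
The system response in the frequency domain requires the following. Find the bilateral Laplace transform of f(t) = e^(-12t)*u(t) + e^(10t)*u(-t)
For e^(-12t)*u(t): L = 1/(s + 12), Re(s) > -12
For e^(10t)*u(-t): L = -1/(s-10), Re(s) < 10
Combined: F(s) = 1/(s + 12) - 1/(s-10), -12 < Re(s) < 10

Answer: 1/(s + 12) - 1/(s-10), ROC: -12 < Re(s) < 10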